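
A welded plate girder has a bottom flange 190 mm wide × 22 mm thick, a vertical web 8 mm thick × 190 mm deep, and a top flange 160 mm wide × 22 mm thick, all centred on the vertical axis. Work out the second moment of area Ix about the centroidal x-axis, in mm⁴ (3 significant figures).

Decompose the section into non-overlapping parts with the origin at the bottom-left of its bounding rectangle.
Bottom plate: 190 × 22, A = 4 180 mm², y = 11 mm, Ī = 168 593 mm⁴.
Web plate: 8 × 190, A = 1 520 mm², y = 117 mm, Ī = 4 572 667 mm⁴.
Top plate: 160 × 22, A = 3 520 mm², y = 223 mm, Ī = 141 973 mm⁴.
Centroid: ȳ = ΣA·y / ΣA = 109.41 mm.
Transfer each piece to the centroidal x-axis using Ī + A·d² with d = y − 109.41:
  bottom plate: d = -98.412 mm → contributes +40 651 688 mm⁴
  web plate: d = 7.5879 mm → contributes +4 660 181 mm⁴
  top plate: d = 113.59 mm → contributes +45 557 718 mm⁴
Total I = 90 869 587 mm⁴.

Ix ≈ 9.09 × 10⁷ mm⁴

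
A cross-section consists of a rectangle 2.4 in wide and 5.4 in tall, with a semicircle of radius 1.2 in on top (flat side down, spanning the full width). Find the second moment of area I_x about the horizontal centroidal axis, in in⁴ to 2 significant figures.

I_x ≈ 52 in⁴

Treat the section as a set of non-overlapping primitives; coordinates are from the bounding-box lower-left.
Rectangular body: 2.4 × 5.4, A = 12.96 in², y = 2.7 in, Ī = 31.49 in⁴.
Semicircular cap: semicircle r = 1.2, A = 2.262 in², y = 5.909 in, Ī = 0.2276 in⁴.
Centroid: ȳ = ΣA·y / ΣA = 3.177 in.
Transfer each piece to the horizontal centroidal axis using Ī + A·d² with d = y − 3.177:
  rectangular body: d = -0.4769 in → contributes +34.44 in⁴
  semicircular cap: d = 2.732 in → contributes +17.12 in⁴
Total I = 51.56 in⁴.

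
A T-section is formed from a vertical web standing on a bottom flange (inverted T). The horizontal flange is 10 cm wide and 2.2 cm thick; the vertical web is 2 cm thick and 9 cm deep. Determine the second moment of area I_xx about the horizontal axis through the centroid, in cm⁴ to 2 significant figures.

Decompose the section into non-overlapping parts with the origin at the bottom-left of its bounding rectangle.
Flange: 10 × 2.2, A = 22 cm², y = 1.1 cm, Ī = 8.873 cm⁴.
Web: 2 × 9, A = 18 cm², y = 6.7 cm, Ī = 121.5 cm⁴.
Centroid: ȳ = ΣA·y / ΣA = 3.62 cm.
Transfer each piece to the horizontal axis through the centroid using Ī + A·d² with d = y − 3.62:
  flange: d = -2.52 cm → contributes +148.6 cm⁴
  web: d = 3.08 cm → contributes +292.3 cm⁴
Total I = 440.8 cm⁴.

I_xx ≈ 440 cm⁴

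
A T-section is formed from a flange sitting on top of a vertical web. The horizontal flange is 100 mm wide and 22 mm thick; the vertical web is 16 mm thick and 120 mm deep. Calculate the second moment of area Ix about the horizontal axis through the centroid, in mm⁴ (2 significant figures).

Ix ≈ 7.6 × 10⁶ mm⁴

Break the section into simple shapes (no overlaps), measuring from the bottom-left corner of the bounding box.
Flange: 100 × 22, A = 2 200 mm², y = 131 mm, Ī = 88 733 mm⁴.
Web: 16 × 120, A = 1 920 mm², y = 60 mm, Ī = 2 304 000 mm⁴.
Centroid: ȳ = ΣA·y / ΣA = 97.91 mm.
Transfer each piece to the horizontal axis through the centroid using Ī + A·d² with d = y − 97.91:
  flange: d = 33.09 mm → contributes +2 497 238 mm⁴
  web: d = -37.91 mm → contributes +5 063 744 mm⁴
Total I = 7 560 982 mm⁴.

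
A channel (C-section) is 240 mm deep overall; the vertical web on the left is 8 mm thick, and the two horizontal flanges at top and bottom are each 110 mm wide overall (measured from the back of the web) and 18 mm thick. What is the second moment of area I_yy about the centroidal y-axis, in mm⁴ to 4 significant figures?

I_yy ≈ 7.008 × 10⁶ mm⁴

Split into non-overlapping primitives; take the origin at the lower-left of the bounding box.
Web: 8 × 240, A = 1 920 mm², x = 4 mm, Ī = 10 240 mm⁴.
Top flange (beyond web): 102 × 18, A = 1 836 mm², x = 59 mm, Ī = 1 591 812 mm⁴.
Bottom flange (beyond web): 102 × 18, A = 1 836 mm², x = 59 mm, Ī = 1 591 812 mm⁴.
Centroid: x̄ = ΣA·x / ΣA = 40.1159 mm.
Transfer each piece to the centroidal y-axis using Ī + A·d² with d = x − 40.1159:
  web: d = -36.1159 mm → contributes +2 514 605 mm⁴
  top flange (beyond web): d = 18.8841 mm → contributes +2 246 548 mm⁴
  bottom flange (beyond web): d = 18.8841 mm → contributes +2 246 548 mm⁴
Total I = 7 007 701 mm⁴.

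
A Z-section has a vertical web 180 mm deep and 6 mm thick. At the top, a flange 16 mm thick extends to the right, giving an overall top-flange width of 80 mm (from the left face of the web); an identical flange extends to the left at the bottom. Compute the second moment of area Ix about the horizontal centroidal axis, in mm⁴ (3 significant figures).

Ix ≈ 1.89 × 10⁷ mm⁴

Treat the section as a set of non-overlapping primitives; coordinates are from the bounding-box lower-left.
Web: 6 × 180, A = 1 080 mm², y = 90 mm, Ī = 2 916 000 mm⁴.
Top flange (beyond web): 74 × 16, A = 1 184 mm², y = 172 mm, Ī = 25 259 mm⁴.
Bottom flange (beyond web): 74 × 16, A = 1 184 mm², y = 8 mm, Ī = 25 259 mm⁴.
Centroid: ȳ = ΣA·y / ΣA = 90 mm.
Transfer each piece to the horizontal centroidal axis using Ī + A·d² with d = y − 90:
  web: d = 0 mm → contributes +2 916 000 mm⁴
  top flange (beyond web): d = 82 mm → contributes +7 986 475 mm⁴
  bottom flange (beyond web): d = -82 mm → contributes +7 986 475 mm⁴
Total I = 18 888 949 mm⁴.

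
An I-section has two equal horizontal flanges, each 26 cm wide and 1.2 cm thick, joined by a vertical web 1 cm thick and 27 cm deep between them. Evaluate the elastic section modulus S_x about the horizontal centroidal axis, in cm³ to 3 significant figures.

S_x ≈ 956 cm³

Split into non-overlapping primitives; take the origin at the lower-left of the bounding box.
Bottom flange: 26 × 1.2, A = 31.2 cm², y = 0.6 cm, Ī = 3.744 cm⁴.
Web: 1 × 27, A = 27 cm², y = 14.7 cm, Ī = 1640.3 cm⁴.
Top flange: 26 × 1.2, A = 31.2 cm², y = 28.8 cm, Ī = 3.744 cm⁴.
By symmetry the centroid is at mid-height, ȳ = 14.7 cm.
Transfer each piece to the horizontal centroidal axis using Ī + A·d² with d = y − 14.7:
  bottom flange: d = -14.1 cm → contributes +6206.6 cm⁴
  web: d = 0 cm → contributes +1640.3 cm⁴
  top flange: d = 14.1 cm → contributes +6206.6 cm⁴
Total I = 14 053 cm⁴.
Extreme fibre distance c = 14.7 cm; S = I/c = 956.02 cm³.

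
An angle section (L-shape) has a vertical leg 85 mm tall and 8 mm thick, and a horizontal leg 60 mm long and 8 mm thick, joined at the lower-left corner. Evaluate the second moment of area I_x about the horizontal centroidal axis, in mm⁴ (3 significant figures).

Decompose the section into non-overlapping parts with the origin at the bottom-left of its bounding rectangle.
Vertical leg: 8 × 85, A = 680 mm², y = 42.5 mm, Ī = 409 417 mm⁴.
Horizontal leg (remainder): 52 × 8, A = 416 mm², y = 4 mm, Ī = 2218.7 mm⁴.
Centroid: ȳ = ΣA·y / ΣA = 27.887 mm.
Transfer each piece to the horizontal centroidal axis using Ī + A·d² with d = y − 27.887:
  vertical leg: d = 14.613 mm → contributes +554 626 mm⁴
  horizontal leg (remainder): d = -23.887 mm → contributes +239 581 mm⁴
Total I = 794 207 mm⁴.

I_x ≈ 7.94 × 10⁵ mm⁴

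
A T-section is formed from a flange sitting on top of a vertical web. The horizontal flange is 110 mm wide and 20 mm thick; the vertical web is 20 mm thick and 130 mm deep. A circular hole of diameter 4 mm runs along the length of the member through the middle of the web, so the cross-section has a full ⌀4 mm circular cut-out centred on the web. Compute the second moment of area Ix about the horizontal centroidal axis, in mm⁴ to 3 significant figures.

Break the section into simple shapes (no overlaps), measuring from the bottom-left corner of the bounding box.
Flange: 110 × 20, A = 2 200 mm², y = 140 mm, Ī = 73 333 mm⁴.
Web: 20 × 130, A = 2 600 mm², y = 65 mm, Ī = 3 661 667 mm⁴.
Hole (subtracted): ⌀4, A = 12.566 mm², y = 65 mm, Ī = 12.566 mm⁴.
Centroid: ȳ = ΣA·y / ΣA = 99.465 mm.
Transfer each piece to the horizontal centroidal axis using Ī + A·d² with d = y − 99.465:
  flange: d = 40.535 mm → contributes +3 688 082 mm⁴
  web: d = -34.465 mm → contributes +6 750 082 mm⁴
  hole: d = -34.465 mm → contributes −14 940 mm⁴
Total I = 10 423 225 mm⁴.

Ix ≈ 1.04 × 10⁷ mm⁴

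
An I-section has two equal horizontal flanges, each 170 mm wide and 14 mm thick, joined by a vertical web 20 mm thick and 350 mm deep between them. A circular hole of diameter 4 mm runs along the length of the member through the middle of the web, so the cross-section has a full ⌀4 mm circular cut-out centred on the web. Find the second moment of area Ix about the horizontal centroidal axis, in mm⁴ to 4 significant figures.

Split into non-overlapping primitives; take the origin at the lower-left of the bounding box.
Bottom flange: 170 × 14, A = 2 380 mm², y = 7 mm, Ī = 38873.3 mm⁴.
Web: 20 × 350, A = 7 000 mm², y = 189 mm, Ī = 71 458 333 mm⁴.
Top flange: 170 × 14, A = 2 380 mm², y = 371 mm, Ī = 38873.3 mm⁴.
Hole (subtracted): ⌀4, A = 12.5664 mm², y = 189 mm, Ī = 12.5664 mm⁴.
By symmetry the centroid is at mid-height, ȳ = 189 mm.
Transfer each piece to the horizontal centroidal axis using Ī + A·d² with d = y − 189:
  bottom flange: d = -182 mm → contributes +78 873 993 mm⁴
  web: d = 0 mm → contributes +71 458 333 mm⁴
  top flange: d = 182 mm → contributes +78 873 993 mm⁴
  hole: d = 0 mm → contributes −12.5664 mm⁴
Total I = 229 206 307 mm⁴.

Ix ≈ 2.292 × 10⁸ mm⁴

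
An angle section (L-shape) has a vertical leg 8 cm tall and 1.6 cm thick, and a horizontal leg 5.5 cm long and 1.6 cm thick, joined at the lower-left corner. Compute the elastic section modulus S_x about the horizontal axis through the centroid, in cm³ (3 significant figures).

S_x ≈ 22.3 cm³

Treat the section as a set of non-overlapping primitives; coordinates are from the bounding-box lower-left.
Vertical leg: 1.6 × 8, A = 12.8 cm², y = 4 cm, Ī = 68.267 cm⁴.
Horizontal leg (remainder): 3.9 × 1.6, A = 6.24 cm², y = 0.8 cm, Ī = 1.3312 cm⁴.
Centroid: ȳ = ΣA·y / ΣA = 2.9513 cm.
Transfer each piece to the horizontal axis through the centroid using Ī + A·d² with d = y − 2.9513:
  vertical leg: d = 1.0487 cm → contributes +82.345 cm⁴
  horizontal leg (remainder): d = -2.1513 cm → contributes +30.209 cm⁴
Total I = 112.55 cm⁴.
Extreme fibre distance c = 5.0487 cm; S = I/c = 22.294 cm³.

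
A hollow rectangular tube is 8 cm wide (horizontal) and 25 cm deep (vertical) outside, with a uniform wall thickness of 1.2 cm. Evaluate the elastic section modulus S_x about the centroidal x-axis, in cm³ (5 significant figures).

Break the section into simple shapes (no overlaps), measuring from the bottom-left corner of the bounding box.
Outer rectangle: 8 × 25, A = 200 cm², y = 12.5 cm, Ī = 10416.67 cm⁴.
Inner void (subtracted): 5.6 × 22.6, A = 126.56 cm², y = 12.5 cm, Ī = 5386.815 cm⁴.
By symmetry the centroid is at mid-height, ȳ = 12.5 cm.
All pieces are centred on the centroidal x-axis, so I = ΣĪ (holes subtracted) = 5029.851 cm⁴.
Extreme fibre distance c = 12.5 cm; S = I/c = 402.3881 cm³.

S_x ≈ 402.39 cm³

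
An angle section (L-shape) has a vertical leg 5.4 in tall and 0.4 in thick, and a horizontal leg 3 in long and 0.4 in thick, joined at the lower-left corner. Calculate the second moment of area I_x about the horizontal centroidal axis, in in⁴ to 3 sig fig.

I_x ≈ 9.65 in⁴

Split into non-overlapping primitives; take the origin at the lower-left of the bounding box.
Vertical leg: 0.4 × 5.4, A = 2.16 in², y = 2.7 in, Ī = 5.2488 in⁴.
Horizontal leg (remainder): 2.6 × 0.4, A = 1.04 in², y = 0.2 in, Ī = 0.013867 in⁴.
Centroid: ȳ = ΣA·y / ΣA = 1.8875 in.
Transfer each piece to the horizontal centroidal axis using Ī + A·d² with d = y − 1.8875:
  vertical leg: d = 0.8125 in → contributes +6.6747 in⁴
  horizontal leg (remainder): d = -1.6875 in → contributes +2.9754 in⁴
Total I = 9.6502 in⁴.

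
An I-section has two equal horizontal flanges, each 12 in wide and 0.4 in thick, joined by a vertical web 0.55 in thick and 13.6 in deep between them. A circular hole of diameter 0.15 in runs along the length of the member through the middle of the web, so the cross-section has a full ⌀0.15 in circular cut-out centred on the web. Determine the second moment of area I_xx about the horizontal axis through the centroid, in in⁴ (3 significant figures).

I_xx ≈ 586 in⁴

Treat the section as a set of non-overlapping primitives; coordinates are from the bounding-box lower-left.
Bottom flange: 12 × 0.4, A = 4.8 in², y = 0.2 in, Ī = 0.064 in⁴.
Web: 0.55 × 13.6, A = 7.48 in², y = 7.2 in, Ī = 115.29 in⁴.
Top flange: 12 × 0.4, A = 4.8 in², y = 14.2 in, Ī = 0.064 in⁴.
Hole (subtracted): ⌀0.15, A = 0.017671 in², y = 7.2 in, Ī = 0.00002485 in⁴.
By symmetry the centroid is at mid-height, ȳ = 7.2 in.
Transfer each piece to the horizontal axis through the centroid using Ī + A·d² with d = y − 7.2:
  bottom flange: d = -7 in → contributes +235.26 in⁴
  web: d = 0 in → contributes +115.29 in⁴
  top flange: d = 7 in → contributes +235.26 in⁴
  hole: d = 0 in → contributes −0.00002485 in⁴
Total I = 585.82 in⁴.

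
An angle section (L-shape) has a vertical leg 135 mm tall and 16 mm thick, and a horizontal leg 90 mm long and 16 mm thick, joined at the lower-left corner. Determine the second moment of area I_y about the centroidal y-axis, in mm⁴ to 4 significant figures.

I_y ≈ 2.135 × 10⁶ mm⁴

Split into non-overlapping primitives; take the origin at the lower-left of the bounding box.
Vertical leg: 16 × 135, A = 2 160 mm², x = 8 mm, Ī = 46 080 mm⁴.
Horizontal leg (remainder): 74 × 16, A = 1 184 mm², x = 53 mm, Ī = 540 299 mm⁴.
Centroid: x̄ = ΣA·x / ΣA = 23.933 mm.
Transfer each piece to the centroidal y-axis using Ī + A·d² with d = x − 23.933:
  vertical leg: d = -15.933 mm → contributes +594 420 mm⁴
  horizontal leg (remainder): d = 29.067 mm → contributes +1 540 648 mm⁴
Total I = 2 135 068 mm⁴.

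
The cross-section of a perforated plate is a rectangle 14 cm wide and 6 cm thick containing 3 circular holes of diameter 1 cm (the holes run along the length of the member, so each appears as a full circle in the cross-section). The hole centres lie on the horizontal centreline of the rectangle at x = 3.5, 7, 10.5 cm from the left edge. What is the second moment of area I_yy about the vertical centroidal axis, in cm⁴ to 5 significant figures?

Split into non-overlapping primitives; take the origin at the lower-left of the bounding box.
Plate: 14 × 6, A = 84 cm², x = 7 cm, Ī = 1 372 cm⁴.
Hole 1 (subtracted): ⌀1, A = 0.7853982 cm², x = 3.5 cm, Ī = 0.04908739 cm⁴.
Hole 2 (subtracted): ⌀1, A = 0.7853982 cm², x = 7 cm, Ī = 0.04908739 cm⁴.
Hole 3 (subtracted): ⌀1, A = 0.7853982 cm², x = 10.5 cm, Ī = 0.04908739 cm⁴.
By symmetry the centroid is at mid-width, x̄ = 7 cm.
Transfer each piece to the vertical centroidal axis using Ī + A·d² with d = x − 7:
  plate: d = 0 cm → contributes +1 372 cm⁴
  hole 1: d = -3.5 cm → contributes −9.670215 cm⁴
  hole 2: d = 0 cm → contributes −0.04908739 cm⁴
  hole 3: d = 3.5 cm → contributes −9.670215 cm⁴
Total I = 1352.61 cm⁴.

I_yy ≈ 1352.6 cm⁴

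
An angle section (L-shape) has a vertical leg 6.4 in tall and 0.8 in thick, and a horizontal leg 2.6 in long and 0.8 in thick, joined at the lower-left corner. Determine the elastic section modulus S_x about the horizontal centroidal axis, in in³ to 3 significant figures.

S_x ≈ 6.91 in³

Split into non-overlapping primitives; take the origin at the lower-left of the bounding box.
Vertical leg: 0.8 × 6.4, A = 5.12 in², y = 3.2 in, Ī = 17.476 in⁴.
Horizontal leg (remainder): 1.8 × 0.8, A = 1.44 in², y = 0.4 in, Ī = 0.0768 in⁴.
Centroid: ȳ = ΣA·y / ΣA = 2.5854 in.
Transfer each piece to the horizontal centroidal axis using Ī + A·d² with d = y − 2.5854:
  vertical leg: d = 0.61463 in → contributes +19.41 in⁴
  horizontal leg (remainder): d = -2.1854 in → contributes +6.954 in⁴
Total I = 26.364 in⁴.
Extreme fibre distance c = 3.8146 in; S = I/c = 6.9114 in³.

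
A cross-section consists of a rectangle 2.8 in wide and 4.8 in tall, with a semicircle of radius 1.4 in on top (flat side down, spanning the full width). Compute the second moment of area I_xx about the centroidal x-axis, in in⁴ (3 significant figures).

Split into non-overlapping primitives; take the origin at the lower-left of the bounding box.
Rectangular body: 2.8 × 4.8, A = 13.44 in², y = 2.4 in, Ī = 25.805 in⁴.
Semicircular cap: semicircle r = 1.4, A = 3.0788 in², y = 5.3942 in, Ī = 0.42164 in⁴.
Centroid: ȳ = ΣA·y / ΣA = 2.9581 in.
Transfer each piece to the centroidal x-axis using Ī + A·d² with d = y − 2.9581:
  rectangular body: d = -0.55805 in → contributes +29.99 in⁴
  semicircular cap: d = 2.4361 in → contributes +18.693 in⁴
Total I = 48.684 in⁴.

I_xx ≈ 48.7 in⁴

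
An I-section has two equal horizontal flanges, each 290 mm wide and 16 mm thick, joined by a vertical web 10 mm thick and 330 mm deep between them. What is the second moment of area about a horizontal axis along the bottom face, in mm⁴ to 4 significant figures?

I_base ≈ 7.200 × 10⁸ mm⁴

Split into non-overlapping primitives; take the origin at the lower-left of the bounding box.
Bottom flange: 290 × 16, A = 4 640 mm², y = 8 mm, Ī = 98986.7 mm⁴.
Web: 10 × 330, A = 3 300 mm², y = 181 mm, Ī = 29 947 500 mm⁴.
Top flange: 290 × 16, A = 4 640 mm², y = 354 mm, Ī = 98986.7 mm⁴.
Transfer each piece to the bottom edge using Ī + A·d² with d = y − 0:
  bottom flange: d = 8 mm → contributes +395 947 mm⁴
  web: d = 181 mm → contributes +138 058 800 mm⁴
  top flange: d = 354 mm → contributes +581 565 227 mm⁴
Total I = 720 019 973 mm⁴.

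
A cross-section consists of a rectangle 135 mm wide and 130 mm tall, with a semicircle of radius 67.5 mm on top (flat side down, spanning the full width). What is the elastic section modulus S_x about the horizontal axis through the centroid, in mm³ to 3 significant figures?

S_x ≈ 6.79 × 10⁵ mm³

Decompose the section into non-overlapping parts with the origin at the bottom-left of its bounding rectangle.
Rectangular body: 135 × 130, A = 17 550 mm², y = 65 mm, Ī = 24 716 250 mm⁴.
Semicircular cap: semicircle r = 67.5, A = 7156.9 mm², y = 158.65 mm, Ī = 2 278 490 mm⁴.
Centroid: ȳ = ΣA·y / ΣA = 92.127 mm.
Transfer each piece to the horizontal axis through the centroid using Ī + A·d² with d = y − 92.127:
  rectangular body: d = -27.127 mm → contributes +37 631 119 mm⁴
  semicircular cap: d = 66.521 mm → contributes +33 947 881 mm⁴
Total I = 71 579 000 mm⁴.
Extreme fibre distance c = 105.37 mm; S = I/c = 679 294 mm³.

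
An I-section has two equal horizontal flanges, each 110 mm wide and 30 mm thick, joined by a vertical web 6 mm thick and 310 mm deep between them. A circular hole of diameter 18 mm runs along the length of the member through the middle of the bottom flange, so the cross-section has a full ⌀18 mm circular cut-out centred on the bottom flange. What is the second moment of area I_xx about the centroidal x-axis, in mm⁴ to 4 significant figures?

I_xx ≈ 1.985 × 10⁸ mm⁴

Treat the section as a set of non-overlapping primitives; coordinates are from the bounding-box lower-left.
Bottom flange: 110 × 30, A = 3 300 mm², y = 15 mm, Ī = 247 500 mm⁴.
Web: 6 × 310, A = 1 860 mm², y = 185 mm, Ī = 14 895 500 mm⁴.
Top flange: 110 × 30, A = 3 300 mm², y = 355 mm, Ī = 247 500 mm⁴.
Hole (subtracted): ⌀18, A = 254.469 mm², y = 15 mm, Ī = 5 153 mm⁴.
Centroid: ȳ = ΣA·y / ΣA = 190.272 mm.
Transfer each piece to the centroidal x-axis using Ī + A·d² with d = y − 190.272:
  bottom flange: d = -175.272 mm → contributes +101 624 428 mm⁴
  web: d = -5.27202 mm → contributes +14 947 197 mm⁴
  top flange: d = 164.728 mm → contributes +89 794 013 mm⁴
  hole: d = -175.272 mm → contributes −7 822 512 mm⁴
Total I = 198 543 127 mm⁴.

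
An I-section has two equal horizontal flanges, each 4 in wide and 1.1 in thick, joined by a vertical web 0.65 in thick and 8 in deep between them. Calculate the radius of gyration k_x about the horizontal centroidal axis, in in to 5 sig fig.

k_x ≈ 3.8804 in

Treat the section as a set of non-overlapping primitives; coordinates are from the bounding-box lower-left.
Bottom flange: 4 × 1.1, A = 4.4 in², y = 0.55 in, Ī = 0.4436667 in⁴.
Web: 0.65 × 8, A = 5.2 in², y = 5.1 in, Ī = 27.73333 in⁴.
Top flange: 4 × 1.1, A = 4.4 in², y = 9.65 in, Ī = 0.4436667 in⁴.
By symmetry the centroid is at mid-height, ȳ = 5.1 in.
Transfer each piece to the horizontal centroidal axis using Ī + A·d² with d = y − 5.1:
  bottom flange: d = -4.55 in → contributes +91.53467 in⁴
  web: d = 0 in → contributes +27.73333 in⁴
  top flange: d = 4.55 in → contributes +91.53467 in⁴
Total I = 210.8027 in⁴.
Radius of gyration: k = √(I/A) = √(210.8027 / 14) = 3.880378 in.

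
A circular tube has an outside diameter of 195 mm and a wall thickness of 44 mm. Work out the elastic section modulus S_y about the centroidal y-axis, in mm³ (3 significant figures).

S_y ≈ 6.62 × 10⁵ mm³

Split into non-overlapping primitives; take the origin at the lower-left of the bounding box.
Outer circle: ⌀195, A = 29 865 mm², x = 97.5 mm, Ī = 70 975 481 mm⁴.
Bore (subtracted): ⌀107, A = 8 992 mm², x = 97.5 mm, Ī = 6 434 355 mm⁴.
By symmetry the centroid is at mid-width, x̄ = 97.5 mm.
All pieces are centred on the centroidal y-axis, so I = ΣĪ (holes subtracted) = 64 541 126 mm⁴.
Extreme fibre distance c = 97.5 mm; S = I/c = 661 960 mm³.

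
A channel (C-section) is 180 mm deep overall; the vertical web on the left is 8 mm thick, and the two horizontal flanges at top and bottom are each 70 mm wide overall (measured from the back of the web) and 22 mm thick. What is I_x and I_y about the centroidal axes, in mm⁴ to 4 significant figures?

Decompose the section into non-overlapping parts with the origin at the bottom-left of its bounding rectangle.
Web: 8 × 180, A = 1 440 mm², y = 90 mm, Ī = 3 888 000 mm⁴.
Top flange (beyond web): 62 × 22, A = 1 364 mm², y = 169 mm, Ī = 55014.7 mm⁴.
Bottom flange (beyond web): 62 × 22, A = 1 364 mm², y = 11 mm, Ī = 55014.7 mm⁴.
By symmetry the centroid is at mid-height, ȳ = 90 mm.
Transfer each piece to the centroidal x-axis using Ī + A·d² with d = y − 90:
  web: d = 0 mm → contributes +3 888 000 mm⁴
  top flange (beyond web): d = 79 mm → contributes +8 567 739 mm⁴
  bottom flange (beyond web): d = -79 mm → contributes +8 567 739 mm⁴
Total I = 21 023 477 mm⁴.
For the y-axis: x̄ = 26.9079 mm.
Repeating about the centroidal y-axis gives I_y = 2 036 106 mm⁴.

I_x ≈ 2.102 × 10⁷ mm⁴, I_y ≈ 2.036 × 10⁶ mm⁴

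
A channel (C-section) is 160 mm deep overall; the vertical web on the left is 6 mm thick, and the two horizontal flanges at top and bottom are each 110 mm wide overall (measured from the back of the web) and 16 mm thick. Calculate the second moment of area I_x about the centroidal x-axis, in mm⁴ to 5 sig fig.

Treat the section as a set of non-overlapping primitives; coordinates are from the bounding-box lower-left.
Web: 6 × 160, A = 960 mm², y = 80 mm, Ī = 2 048 000 mm⁴.
Top flange (beyond web): 104 × 16, A = 1 664 mm², y = 152 mm, Ī = 35498.67 mm⁴.
Bottom flange (beyond web): 104 × 16, A = 1 664 mm², y = 8 mm, Ī = 35498.67 mm⁴.
By symmetry the centroid is at mid-height, ȳ = 80 mm.
Transfer each piece to the centroidal x-axis using Ī + A·d² with d = y − 80:
  web: d = 0 mm → contributes +2 048 000 mm⁴
  top flange (beyond web): d = 72 mm → contributes +8 661 675 mm⁴
  bottom flange (beyond web): d = -72 mm → contributes +8 661 675 mm⁴
Total I = 19 371 349 mm⁴.

I_x ≈ 1.9371 × 10⁷ mm⁴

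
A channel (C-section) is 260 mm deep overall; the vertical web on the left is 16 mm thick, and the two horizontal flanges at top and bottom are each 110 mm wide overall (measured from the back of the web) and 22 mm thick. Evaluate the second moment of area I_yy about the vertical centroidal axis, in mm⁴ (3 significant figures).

Decompose the section into non-overlapping parts with the origin at the bottom-left of its bounding rectangle.
Web: 16 × 260, A = 4 160 mm², x = 8 mm, Ī = 88 747 mm⁴.
Top flange (beyond web): 94 × 22, A = 2 068 mm², x = 63 mm, Ī = 1 522 737 mm⁴.
Bottom flange (beyond web): 94 × 22, A = 2 068 mm², x = 63 mm, Ī = 1 522 737 mm⁴.
Centroid: x̄ = ΣA·x / ΣA = 35.42 mm.
Transfer each piece to the vertical centroidal axis using Ī + A·d² with d = x − 35.42:
  web: d = -27.42 mm → contributes +3 216 570 mm⁴
  top flange (beyond web): d = 27.58 mm → contributes +3 095 724 mm⁴
  bottom flange (beyond web): d = 27.58 mm → contributes +3 095 724 mm⁴
Total I = 9 408 019 mm⁴.

I_yy ≈ 9.41 × 10⁶ mm⁴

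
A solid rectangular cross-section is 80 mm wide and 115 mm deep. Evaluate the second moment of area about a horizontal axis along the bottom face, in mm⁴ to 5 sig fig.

I_base ≈ 4.0557 × 10⁷ mm⁴

The section: 80 × 115, A = 9 200 mm², y = 57.5 mm, Ī = 10 139 167 mm⁴.
Transfer it to a horizontal axis along the bottom face using Ī + A·d² with d = y − 0:
  the section: d = 57.5 mm → contributes +40 556 667 mm⁴
Total I = 40 556 667 mm⁴.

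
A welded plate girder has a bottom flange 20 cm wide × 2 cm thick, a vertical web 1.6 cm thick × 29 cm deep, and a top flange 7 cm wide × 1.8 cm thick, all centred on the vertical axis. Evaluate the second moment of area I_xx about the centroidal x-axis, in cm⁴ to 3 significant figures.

Split into non-overlapping primitives; take the origin at the lower-left of the bounding box.
Bottom plate: 20 × 2, A = 40 cm², y = 1 cm, Ī = 13.333 cm⁴.
Web plate: 1.6 × 29, A = 46.4 cm², y = 16.5 cm, Ī = 3251.9 cm⁴.
Top plate: 7 × 1.8, A = 12.6 cm², y = 31.9 cm, Ī = 3.402 cm⁴.
Centroid: ȳ = ΣA·y / ΣA = 12.197 cm.
Transfer each piece to the centroidal x-axis using Ī + A·d² with d = y − 12.197:
  bottom plate: d = -11.197 cm → contributes +5028.6 cm⁴
  web plate: d = 4.3026 cm → contributes +4110.9 cm⁴
  top plate: d = 19.703 cm → contributes +4894.6 cm⁴
Total I = 14 034 cm⁴.

I_xx ≈ 1.40 × 10⁴ cm⁴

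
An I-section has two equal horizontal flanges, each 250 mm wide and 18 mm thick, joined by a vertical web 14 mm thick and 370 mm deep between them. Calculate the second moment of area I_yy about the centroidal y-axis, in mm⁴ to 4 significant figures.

Split into non-overlapping primitives; take the origin at the lower-left of the bounding box.
Bottom flange: 250 × 18, A = 4 500 mm², x = 125 mm, Ī = 23 437 500 mm⁴.
Web: 14 × 370, A = 5 180 mm², x = 125 mm, Ī = 84606.7 mm⁴.
Top flange: 250 × 18, A = 4 500 mm², x = 125 mm, Ī = 23 437 500 mm⁴.
By symmetry the centroid is at mid-width, x̄ = 125 mm.
All pieces are centred on the centroidal y-axis, so I = ΣĪ = 46 959 607 mm⁴.

I_yy ≈ 4.696 × 10⁷ mm⁴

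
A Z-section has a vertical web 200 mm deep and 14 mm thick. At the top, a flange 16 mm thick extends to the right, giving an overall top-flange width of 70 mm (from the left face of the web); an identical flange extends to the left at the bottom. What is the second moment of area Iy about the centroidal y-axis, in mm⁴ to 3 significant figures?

Iy ≈ 2.71 × 10⁶ mm⁴

Decompose the section into non-overlapping parts with the origin at the bottom-left of its bounding rectangle.
Web: 14 × 200, A = 2 800 mm², x = 63 mm, Ī = 45 733 mm⁴.
Top flange (beyond web): 56 × 16, A = 896 mm², x = 98 mm, Ī = 234 155 mm⁴.
Bottom flange (beyond web): 56 × 16, A = 896 mm², x = 28 mm, Ī = 234 155 mm⁴.
Centroid: x̄ = ΣA·x / ΣA = 63 mm.
Transfer each piece to the centroidal y-axis using Ī + A·d² with d = x − 63:
  web: d = 0 mm → contributes +45 733 mm⁴
  top flange (beyond web): d = 35 mm → contributes +1 331 755 mm⁴
  bottom flange (beyond web): d = -35 mm → contributes +1 331 755 mm⁴
Total I = 2 709 243 mm⁴.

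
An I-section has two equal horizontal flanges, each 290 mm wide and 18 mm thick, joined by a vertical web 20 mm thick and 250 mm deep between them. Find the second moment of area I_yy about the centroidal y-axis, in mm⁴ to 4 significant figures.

Treat the section as a set of non-overlapping primitives; coordinates are from the bounding-box lower-left.
Bottom flange: 290 × 18, A = 5 220 mm², x = 145 mm, Ī = 36 583 500 mm⁴.
Web: 20 × 250, A = 5 000 mm², x = 145 mm, Ī = 166 667 mm⁴.
Top flange: 290 × 18, A = 5 220 mm², x = 145 mm, Ī = 36 583 500 mm⁴.
By symmetry the centroid is at mid-width, x̄ = 145 mm.
All pieces are centred on the centroidal y-axis, so I = ΣĪ = 73 333 667 mm⁴.

I_yy ≈ 7.333 × 10⁷ mm⁴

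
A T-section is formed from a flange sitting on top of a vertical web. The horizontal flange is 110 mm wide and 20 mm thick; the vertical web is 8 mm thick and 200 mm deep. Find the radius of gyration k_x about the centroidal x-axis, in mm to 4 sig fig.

k_x ≈ 66.12 mm

Decompose the section into non-overlapping parts with the origin at the bottom-left of its bounding rectangle.
Flange: 110 × 20, A = 2 200 mm², y = 210 mm, Ī = 73333.3 mm⁴.
Web: 8 × 200, A = 1 600 mm², y = 100 mm, Ī = 5 333 333 mm⁴.
Centroid: ȳ = ΣA·y / ΣA = 163.684 mm.
Transfer each piece to the centroidal x-axis using Ī + A·d² with d = y − 163.684:
  flange: d = 46.3158 mm → contributes +4 792 669 mm⁴
  web: d = -63.6842 mm → contributes +11 822 419 mm⁴
Total I = 16 615 088 mm⁴.
Radius of gyration: k = √(I/A) = √(16 615 088 / 3 800) = 66.1241 mm.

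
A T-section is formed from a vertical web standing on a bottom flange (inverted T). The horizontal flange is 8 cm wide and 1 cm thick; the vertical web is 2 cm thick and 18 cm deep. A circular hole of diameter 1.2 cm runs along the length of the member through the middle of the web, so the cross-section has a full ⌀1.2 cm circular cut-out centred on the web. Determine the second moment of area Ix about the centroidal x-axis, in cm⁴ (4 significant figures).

Decompose the section into non-overlapping parts with the origin at the bottom-left of its bounding rectangle.
Flange: 8 × 1, A = 8 cm², y = 0.5 cm, Ī = 0.666667 cm⁴.
Web: 2 × 18, A = 36 cm², y = 10 cm, Ī = 972 cm⁴.
Hole (subtracted): ⌀1.2, A = 1.13097 cm², y = 10 cm, Ī = 0.101788 cm⁴.
Centroid: ȳ = ΣA·y / ΣA = 8.22716 cm.
Transfer each piece to the centroidal x-axis using Ī + A·d² with d = y − 8.22716:
  flange: d = -7.72716 cm → contributes +478.338 cm⁴
  web: d = 1.77284 cm → contributes +1085.15 cm⁴
  hole: d = 1.77284 cm → contributes −3.6564 cm⁴
Total I = 1559.83 cm⁴.

Ix ≈ 1560 cm⁴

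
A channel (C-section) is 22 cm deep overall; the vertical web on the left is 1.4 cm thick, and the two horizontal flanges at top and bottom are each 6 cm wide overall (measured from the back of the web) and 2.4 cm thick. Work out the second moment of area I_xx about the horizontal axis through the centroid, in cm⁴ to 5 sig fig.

Decompose the section into non-overlapping parts with the origin at the bottom-left of its bounding rectangle.
Web: 1.4 × 22, A = 30.8 cm², y = 11 cm, Ī = 1242.267 cm⁴.
Top flange (beyond web): 4.6 × 2.4, A = 11.04 cm², y = 20.8 cm, Ī = 5.2992 cm⁴.
Bottom flange (beyond web): 4.6 × 2.4, A = 11.04 cm², y = 1.2 cm, Ī = 5.2992 cm⁴.
By symmetry the centroid is at mid-height, ȳ = 11 cm.
Transfer each piece to the horizontal axis through the centroid using Ī + A·d² with d = y − 11:
  web: d = 0 cm → contributes +1242.267 cm⁴
  top flange (beyond web): d = 9.8 cm → contributes +1065.581 cm⁴
  bottom flange (beyond web): d = -9.8 cm → contributes +1065.581 cm⁴
Total I = 3373.428 cm⁴.

I_xx ≈ 3373.4 cm⁴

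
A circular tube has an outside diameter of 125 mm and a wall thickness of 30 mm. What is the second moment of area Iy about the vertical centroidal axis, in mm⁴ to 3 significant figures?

Iy ≈ 1.11 × 10⁷ mm⁴

Treat the section as a set of non-overlapping primitives; coordinates are from the bounding-box lower-left.
Outer circle: ⌀125, A = 12 272 mm², x = 62.5 mm, Ī = 11 984 225 mm⁴.
Bore (subtracted): ⌀65, A = 3318.3 mm², x = 62.5 mm, Ī = 876 241 mm⁴.
By symmetry the centroid is at mid-width, x̄ = 62.5 mm.
All pieces are centred on the vertical centroidal axis, so I = ΣĪ (holes subtracted) = 11 107 984 mm⁴.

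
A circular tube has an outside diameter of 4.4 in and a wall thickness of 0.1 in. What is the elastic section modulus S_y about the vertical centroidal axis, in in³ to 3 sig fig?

S_y ≈ 1.42 in³

Break the section into simple shapes (no overlaps), measuring from the bottom-left corner of the bounding box.
Outer circle: ⌀4.4, A = 15.205 in², x = 2.2 in, Ī = 18.398 in⁴.
Bore (subtracted): ⌀4.2, A = 13.854 in², x = 2.2 in, Ī = 15.275 in⁴.
By symmetry the centroid is at mid-width, x̄ = 2.2 in.
All pieces are centred on the vertical centroidal axis, so I = ΣĪ (holes subtracted) = 3.1239 in⁴.
Extreme fibre distance c = 2.2 in; S = I/c = 1.42 in³.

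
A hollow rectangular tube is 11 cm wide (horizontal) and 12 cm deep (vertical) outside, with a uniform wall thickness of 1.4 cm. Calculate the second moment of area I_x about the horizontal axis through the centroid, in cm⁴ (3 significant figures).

Treat the section as a set of non-overlapping primitives; coordinates are from the bounding-box lower-left.
Outer rectangle: 11 × 12, A = 132 cm², y = 6 cm, Ī = 1 584 cm⁴.
Inner void (subtracted): 8.2 × 9.2, A = 75.44 cm², y = 6 cm, Ī = 532.1 cm⁴.
By symmetry the centroid is at mid-height, ȳ = 6 cm.
All pieces are centred on the horizontal axis through the centroid, so I = ΣĪ (holes subtracted) = 1051.9 cm⁴.

I_x ≈ 1050 cm⁴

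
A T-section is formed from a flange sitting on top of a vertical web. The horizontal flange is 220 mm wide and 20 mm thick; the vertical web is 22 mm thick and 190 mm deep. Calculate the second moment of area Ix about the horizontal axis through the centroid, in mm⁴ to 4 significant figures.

Break the section into simple shapes (no overlaps), measuring from the bottom-left corner of the bounding box.
Flange: 220 × 20, A = 4 400 mm², y = 200 mm, Ī = 146 667 mm⁴.
Web: 22 × 190, A = 4 180 mm², y = 95 mm, Ī = 12 574 833 mm⁴.
Centroid: ȳ = ΣA·y / ΣA = 148.846 mm.
Transfer each piece to the horizontal axis through the centroid using Ī + A·d² with d = y − 148.846:
  flange: d = 51.1538 mm → contributes +11 660 217 mm⁴
  web: d = -53.8462 mm → contributes +24 694 360 mm⁴
Total I = 36 354 577 mm⁴.

Ix ≈ 3.635 × 10⁷ mm⁴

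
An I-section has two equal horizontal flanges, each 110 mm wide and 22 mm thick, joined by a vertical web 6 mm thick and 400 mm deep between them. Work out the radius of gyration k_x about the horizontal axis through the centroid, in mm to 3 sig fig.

k_x ≈ 185 mm

Break the section into simple shapes (no overlaps), measuring from the bottom-left corner of the bounding box.
Bottom flange: 110 × 22, A = 2 420 mm², y = 11 mm, Ī = 97 607 mm⁴.
Web: 6 × 400, A = 2 400 mm², y = 222 mm, Ī = 32 000 000 mm⁴.
Top flange: 110 × 22, A = 2 420 mm², y = 433 mm, Ī = 97 607 mm⁴.
By symmetry the centroid is at mid-height, ȳ = 222 mm.
Transfer each piece to the horizontal axis through the centroid using Ī + A·d² with d = y − 222:
  bottom flange: d = -211 mm → contributes +107 838 427 mm⁴
  web: d = 0 mm → contributes +32 000 000 mm⁴
  top flange: d = 211 mm → contributes +107 838 427 mm⁴
Total I = 247 676 853 mm⁴.
Radius of gyration: k = √(I/A) = √(247 676 853 / 7 240) = 184.96 mm.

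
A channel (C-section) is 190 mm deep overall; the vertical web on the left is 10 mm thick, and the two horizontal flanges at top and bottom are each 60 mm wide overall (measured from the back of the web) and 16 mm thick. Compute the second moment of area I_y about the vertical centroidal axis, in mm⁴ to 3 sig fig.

Treat the section as a set of non-overlapping primitives; coordinates are from the bounding-box lower-left.
Web: 10 × 190, A = 1 900 mm², x = 5 mm, Ī = 15 833 mm⁴.
Top flange (beyond web): 50 × 16, A = 800 mm², x = 35 mm, Ī = 166 667 mm⁴.
Bottom flange (beyond web): 50 × 16, A = 800 mm², x = 35 mm, Ī = 166 667 mm⁴.
Centroid: x̄ = ΣA·x / ΣA = 18.714 mm.
Transfer each piece to the vertical centroidal axis using Ī + A·d² with d = x − 18.714:
  web: d = -13.714 mm → contributes +373 188 mm⁴
  top flange (beyond web): d = 16.286 mm → contributes +378 846 mm⁴
  bottom flange (beyond web): d = 16.286 mm → contributes +378 846 mm⁴
Total I = 1 130 881 mm⁴.

I_y ≈ 1.13 × 10⁶ mm⁴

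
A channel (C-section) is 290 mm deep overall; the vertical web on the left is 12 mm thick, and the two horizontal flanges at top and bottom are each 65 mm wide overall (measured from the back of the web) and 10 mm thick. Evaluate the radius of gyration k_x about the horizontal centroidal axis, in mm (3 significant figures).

Break the section into simple shapes (no overlaps), measuring from the bottom-left corner of the bounding box.
Web: 12 × 290, A = 3 480 mm², y = 145 mm, Ī = 24 389 000 mm⁴.
Top flange (beyond web): 53 × 10, A = 530 mm², y = 285 mm, Ī = 4416.7 mm⁴.
Bottom flange (beyond web): 53 × 10, A = 530 mm², y = 5 mm, Ī = 4416.7 mm⁴.
By symmetry the centroid is at mid-height, ȳ = 145 mm.
Transfer each piece to the horizontal centroidal axis using Ī + A·d² with d = y − 145:
  web: d = 0 mm → contributes +24 389 000 mm⁴
  top flange (beyond web): d = 140 mm → contributes +10 392 417 mm⁴
  bottom flange (beyond web): d = -140 mm → contributes +10 392 417 mm⁴
Total I = 45 173 833 mm⁴.
Radius of gyration: k = √(I/A) = √(45 173 833 / 4 540) = 99.751 mm.

k_x ≈ 99.8 mm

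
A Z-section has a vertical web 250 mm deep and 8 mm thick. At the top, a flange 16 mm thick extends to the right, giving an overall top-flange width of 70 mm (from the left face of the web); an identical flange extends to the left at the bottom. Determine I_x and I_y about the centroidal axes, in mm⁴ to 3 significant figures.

I_x ≈ 3.76 × 10⁷ mm⁴, I_y ≈ 3.08 × 10⁶ mm⁴

Decompose the section into non-overlapping parts with the origin at the bottom-left of its bounding rectangle.
Web: 8 × 250, A = 2 000 mm², y = 125 mm, Ī = 10 416 667 mm⁴.
Top flange (beyond web): 62 × 16, A = 992 mm², y = 242 mm, Ī = 21 163 mm⁴.
Bottom flange (beyond web): 62 × 16, A = 992 mm², y = 8 mm, Ī = 21 163 mm⁴.
Centroid: ȳ = ΣA·y / ΣA = 125 mm.
Transfer each piece to the centroidal x-axis using Ī + A·d² with d = y − 125:
  web: d = 0 mm → contributes +10 416 667 mm⁴
  top flange (beyond web): d = 117 mm → contributes +13 600 651 mm⁴
  bottom flange (beyond web): d = -117 mm → contributes +13 600 651 mm⁴
Total I = 37 617 968 mm⁴.
For the y-axis: x̄ = 66 mm.
Repeating about the centroidal y-axis gives I_y = 3 076 608 mm⁴.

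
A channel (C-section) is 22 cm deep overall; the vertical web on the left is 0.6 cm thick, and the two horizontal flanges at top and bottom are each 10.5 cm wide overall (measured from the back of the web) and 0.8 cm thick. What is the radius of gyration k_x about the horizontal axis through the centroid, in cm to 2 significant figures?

Decompose the section into non-overlapping parts with the origin at the bottom-left of its bounding rectangle.
Web: 0.6 × 22, A = 13.2 cm², y = 11 cm, Ī = 532.4 cm⁴.
Top flange (beyond web): 9.9 × 0.8, A = 7.92 cm², y = 21.6 cm, Ī = 0.4224 cm⁴.
Bottom flange (beyond web): 9.9 × 0.8, A = 7.92 cm², y = 0.4 cm, Ī = 0.4224 cm⁴.
By symmetry the centroid is at mid-height, ȳ = 11 cm.
Transfer each piece to the horizontal axis through the centroid using Ī + A·d² with d = y − 11:
  web: d = 0 cm → contributes +532.4 cm⁴
  top flange (beyond web): d = 10.6 cm → contributes +890.3 cm⁴
  bottom flange (beyond web): d = -10.6 cm → contributes +890.3 cm⁴
Total I = 2 313 cm⁴.
Radius of gyration: k = √(I/A) = √(2 313 / 29.04) = 8.925 cm.

k_x ≈ 8.9 cm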